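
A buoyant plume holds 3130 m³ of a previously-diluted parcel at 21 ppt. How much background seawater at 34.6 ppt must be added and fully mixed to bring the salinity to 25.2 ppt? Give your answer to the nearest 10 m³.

Salt balance: 3,130×21 + V×34.6 = (3,130+V)×25.2
65,730 + 34.6V = 78,876 + 25.2V
13,146 = 9.4V
V = 1,398.51 m³

1400 m³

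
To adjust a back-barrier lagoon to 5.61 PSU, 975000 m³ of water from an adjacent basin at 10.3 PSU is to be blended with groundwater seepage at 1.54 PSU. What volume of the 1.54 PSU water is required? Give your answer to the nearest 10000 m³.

Salt balance: 975,000×10.3 + V×1.54 = (975,000+V)×5.61
10,042,500 + 1.54V = 5,469,750 + 5.61V
4,572,750 = 4.07V
V = 1,123,525.8 m³

1120000 m³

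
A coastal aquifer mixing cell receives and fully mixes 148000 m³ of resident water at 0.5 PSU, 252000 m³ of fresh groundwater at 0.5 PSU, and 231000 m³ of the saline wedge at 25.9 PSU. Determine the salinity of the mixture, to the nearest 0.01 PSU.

Salt balance:
salt = 148,000×0.5 + 252,000×0.5 + 231,000×25.9 = 74,000 + 126,000 + 5,982,900 = 6,182,900
volume = 148,000 + 252,000 + 231,000 = 631,000 m³
S = 6,182,900 / 631,000 = 9.7986 PSU

9.80 PSU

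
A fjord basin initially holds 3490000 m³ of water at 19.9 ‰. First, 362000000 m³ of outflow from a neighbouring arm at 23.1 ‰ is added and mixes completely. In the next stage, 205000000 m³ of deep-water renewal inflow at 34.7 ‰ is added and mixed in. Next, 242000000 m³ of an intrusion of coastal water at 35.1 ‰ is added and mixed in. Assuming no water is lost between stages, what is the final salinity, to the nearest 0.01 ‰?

Total salt / total volume:
Initial salt = 3,490,000×19.9 = 69,451,000
After stage 1: salt = 69,451,000 + 362,000,000×23.1 = 8,431,651,000; volume = 365,490,000 m³; S = 23.069 ‰
After stage 2: salt = 8,431,651,000 + 205,000,000×34.7 = 15,545,151,000; volume = 570,490,000 m³; S = 27.249 ‰
After stage 3: salt = 15,545,151,000 + 242,000,000×35.1 = 24,039,351,000; volume = 812,490,000 m³
S = 24,039,351,000 / 812,490,000 = 29.5873 ‰

29.59 ‰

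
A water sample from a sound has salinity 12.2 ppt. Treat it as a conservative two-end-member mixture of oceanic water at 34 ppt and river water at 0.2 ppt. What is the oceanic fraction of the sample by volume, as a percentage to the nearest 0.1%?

35.5%

Let g be the oceanic fraction. Salt balance per unit volume:
g×34 + (1−g)×0.2 = 12.2
g = (12.2 − 0.2) / (34 − 0.2) = 12/33.8 = 0.355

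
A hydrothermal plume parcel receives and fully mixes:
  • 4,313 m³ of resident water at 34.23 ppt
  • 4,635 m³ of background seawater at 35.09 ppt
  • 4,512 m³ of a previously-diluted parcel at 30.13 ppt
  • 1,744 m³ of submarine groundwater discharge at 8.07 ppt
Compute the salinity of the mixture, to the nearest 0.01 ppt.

Total salt / total volume:
salt = 4,313×34.23 + 4,635×35.09 + 4,512×30.13 + 1,744×8.07 = 147,633.99 + 162,642.15 + 135,946.56 + 14,074.08 = 460,296.78
volume = 4,313 + 4,635 + 4,512 + 1,744 = 15,204 m³
S = 460,296.78 / 15,204 = 30.2747 ppt

30.27 ppt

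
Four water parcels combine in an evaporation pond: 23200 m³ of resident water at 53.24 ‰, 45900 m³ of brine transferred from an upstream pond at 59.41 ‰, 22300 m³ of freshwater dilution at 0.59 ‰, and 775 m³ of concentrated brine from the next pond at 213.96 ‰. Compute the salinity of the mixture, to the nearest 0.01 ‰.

44.93 ‰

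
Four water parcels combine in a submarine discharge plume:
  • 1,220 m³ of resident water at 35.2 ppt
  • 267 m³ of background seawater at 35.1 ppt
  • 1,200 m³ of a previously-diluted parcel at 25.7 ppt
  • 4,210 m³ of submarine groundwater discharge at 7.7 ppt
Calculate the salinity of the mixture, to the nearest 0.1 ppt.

16.8 ppt

Salt balance:
salt = 1,220×35.2 + 267×35.1 + 1,200×25.7 + 4,210×7.7 = 42,944 + 9,371.7 + 30,840 + 32,417 = 115,572.7
volume = 1,220 + 267 + 1,200 + 4,210 = 6,897 m³
S = 115,572.7 / 6,897 = 16.757 ppt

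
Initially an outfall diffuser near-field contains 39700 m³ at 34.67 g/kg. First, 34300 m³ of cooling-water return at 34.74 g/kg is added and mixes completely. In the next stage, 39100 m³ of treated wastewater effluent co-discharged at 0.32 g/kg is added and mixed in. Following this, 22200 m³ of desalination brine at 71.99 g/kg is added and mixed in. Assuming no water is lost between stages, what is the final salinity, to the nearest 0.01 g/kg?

30.88 g/kg

By conservation of dissolved salt,
Initial salt = 39,700×34.67 = 1,376,399
After stage 1: salt = 1,376,399 + 34,300×34.74 = 2,567,981; volume = 74,000 m³; S = 34.702 g/kg
After stage 2: salt = 2,567,981 + 39,100×0.32 = 2,580,493; volume = 113,100 m³; S = 22.816 g/kg
After stage 3: salt = 2,580,493 + 22,200×71.99 = 4,178,671; volume = 135,300 m³
S = 4,178,671 / 135,300 = 30.8845 g/kg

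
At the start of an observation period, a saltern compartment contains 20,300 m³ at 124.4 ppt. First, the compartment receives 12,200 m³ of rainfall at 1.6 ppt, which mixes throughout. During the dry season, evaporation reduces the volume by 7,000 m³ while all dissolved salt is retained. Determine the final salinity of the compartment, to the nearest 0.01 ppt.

99.80 ppt

After mixing: salt = 20,300×124.4 + 12,200×1.6 = 2,544,840; volume = 32,500 m³
After evaporation: salt unchanged = 2,544,840; volume = 32,500 − 7,000 = 25,500 m³
S = 2,544,840 / 25,500 = 99.7976 ppt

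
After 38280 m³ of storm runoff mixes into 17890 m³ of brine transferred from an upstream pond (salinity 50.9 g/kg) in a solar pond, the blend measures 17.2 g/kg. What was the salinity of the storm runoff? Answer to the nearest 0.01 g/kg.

1.45 g/kg

Salt balance: 17,890×50.9 + 38,280×S = 56,170×17.2
910,601 + 38,280·S = 966,124
S = (966,124 − 910,601) / 38,280 = 1.4504 g/kg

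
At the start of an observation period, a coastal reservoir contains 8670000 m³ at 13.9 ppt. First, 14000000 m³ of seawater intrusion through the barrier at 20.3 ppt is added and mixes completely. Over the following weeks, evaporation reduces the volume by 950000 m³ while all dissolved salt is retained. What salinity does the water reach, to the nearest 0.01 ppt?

18.63 ppt

After mixing: salt = 8,670,000×13.9 + 14,000,000×20.3 = 404,713,000; volume = 22,670,000 m³
After evaporation: salt unchanged = 404,713,000; volume = 22,670,000 − 950,000 = 21,720,000 m³
S = 404,713,000 / 21,720,000 = 18.6332 ppt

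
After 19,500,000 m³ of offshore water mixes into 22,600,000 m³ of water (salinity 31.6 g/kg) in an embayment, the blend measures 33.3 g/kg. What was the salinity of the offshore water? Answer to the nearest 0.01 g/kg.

35.27 g/kg

Salt balance: 22,600,000×31.6 + 19,500,000×S = 42,100,000×33.3
714,160,000 + 19,500,000·S = 1,401,930,000
S = (1,401,930,000 − 714,160,000) / 19,500,000 = 35.2703 g/kg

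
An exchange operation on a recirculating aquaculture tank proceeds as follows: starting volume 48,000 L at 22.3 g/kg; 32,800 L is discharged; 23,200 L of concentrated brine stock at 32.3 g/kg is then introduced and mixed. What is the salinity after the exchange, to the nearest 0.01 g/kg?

Remaining after removal: 15,200 L at 22.3 g/kg (salt = 338,960)
After addition: salt = 338,960 + 23,200×32.3 = 1,088,320; volume = 38,400 L
S = 1,088,320 / 38,400 = 28.3417 g/kg

28.34 g/kg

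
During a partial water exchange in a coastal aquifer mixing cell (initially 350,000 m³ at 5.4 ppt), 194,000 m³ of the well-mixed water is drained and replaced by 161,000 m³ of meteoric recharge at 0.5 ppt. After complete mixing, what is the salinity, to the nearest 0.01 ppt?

Remaining after removal: 156,000 m³ at 5.4 ppt (salt = 842,400)
After addition: salt = 842,400 + 161,000×0.5 = 922,900; volume = 317,000 m³
S = 922,900 / 317,000 = 2.9114 ppt

2.91 ppt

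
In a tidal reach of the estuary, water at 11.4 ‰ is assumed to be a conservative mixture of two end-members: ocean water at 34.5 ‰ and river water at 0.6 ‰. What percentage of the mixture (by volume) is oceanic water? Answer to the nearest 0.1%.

31.9%

Let g be the oceanic fraction. Salt balance per unit volume:
g×34.5 + (1−g)×0.6 = 11.4
g = (11.4 − 0.6) / (34.5 − 0.6) = 10.8/33.9 = 0.3186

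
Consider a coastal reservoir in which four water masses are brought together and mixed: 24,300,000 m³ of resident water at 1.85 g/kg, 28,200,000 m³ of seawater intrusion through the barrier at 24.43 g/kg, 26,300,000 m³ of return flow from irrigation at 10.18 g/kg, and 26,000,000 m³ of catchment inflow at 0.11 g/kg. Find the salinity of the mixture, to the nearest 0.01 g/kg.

9.58 g/kg

Weighted by volume,
salt = 24,300,000×1.85 + 28,200,000×24.43 + 26,300,000×10.18 + 26,000,000×0.11 = 44,955,000 + 688,926,000 + 267,734,000 + 2,860,000 = 1,004,475,000
volume = 24,300,000 + 28,200,000 + 26,300,000 + 26,000,000 = 104,800,000 m³
S = 1,004,475,000 / 104,800,000 = 9.5847 g/kg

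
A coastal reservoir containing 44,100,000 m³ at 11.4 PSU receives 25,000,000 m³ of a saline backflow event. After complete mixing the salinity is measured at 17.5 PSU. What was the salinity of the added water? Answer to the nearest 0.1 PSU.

28.3 PSU

Salt balance: 44,100,000×11.4 + 25,000,000×S = 69,100,000×17.5
502,740,000 + 25,000,000·S = 1,209,250,000
S = (1,209,250,000 − 502,740,000) / 25,000,000 = 28.2604 PSU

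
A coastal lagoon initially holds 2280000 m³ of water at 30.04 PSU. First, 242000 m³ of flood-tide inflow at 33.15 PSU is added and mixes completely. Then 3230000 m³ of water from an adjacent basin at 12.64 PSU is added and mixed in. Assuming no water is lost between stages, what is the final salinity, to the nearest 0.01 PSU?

20.40 PSU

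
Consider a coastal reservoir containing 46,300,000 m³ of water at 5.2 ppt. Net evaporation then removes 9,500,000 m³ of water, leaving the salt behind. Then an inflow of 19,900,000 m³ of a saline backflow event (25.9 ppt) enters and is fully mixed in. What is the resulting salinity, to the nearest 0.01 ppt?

13.34 ppt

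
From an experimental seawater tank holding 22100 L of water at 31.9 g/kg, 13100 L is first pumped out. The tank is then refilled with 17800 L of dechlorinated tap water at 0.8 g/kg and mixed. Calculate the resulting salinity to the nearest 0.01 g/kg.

11.24 g/kg

Remaining after removal: 9,000 L at 31.9 g/kg (salt = 287,100)
After addition: salt = 287,100 + 17,800×0.8 = 301,340; volume = 26,800 L
S = 301,340 / 26,800 = 11.244 g/kg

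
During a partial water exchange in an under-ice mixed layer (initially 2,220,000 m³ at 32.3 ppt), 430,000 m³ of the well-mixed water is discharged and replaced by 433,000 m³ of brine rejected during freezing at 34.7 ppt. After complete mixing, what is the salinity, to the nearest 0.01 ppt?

Remaining after removal: 1,790,000 m³ at 32.3 ppt (salt = 57,817,000)
After addition: salt = 57,817,000 + 433,000×34.7 = 72,842,100; volume = 2,223,000 m³
S = 72,842,100 / 2,223,000 = 32.7675 ppt

32.77 ppt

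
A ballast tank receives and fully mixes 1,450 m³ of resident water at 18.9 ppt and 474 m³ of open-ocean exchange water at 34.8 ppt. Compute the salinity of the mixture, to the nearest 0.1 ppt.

22.8 ppt

Mass of salt is conserved:
salt = 1,450×18.9 + 474×34.8 = 27,405 + 16,495.2 = 43,900.2
volume = 1,450 + 474 = 1,924 m³
S = 43,900.2 / 1,924 = 22.817 ppt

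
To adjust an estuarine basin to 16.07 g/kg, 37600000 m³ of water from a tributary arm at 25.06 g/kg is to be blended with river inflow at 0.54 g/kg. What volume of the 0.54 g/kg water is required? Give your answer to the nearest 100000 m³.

21800000 m³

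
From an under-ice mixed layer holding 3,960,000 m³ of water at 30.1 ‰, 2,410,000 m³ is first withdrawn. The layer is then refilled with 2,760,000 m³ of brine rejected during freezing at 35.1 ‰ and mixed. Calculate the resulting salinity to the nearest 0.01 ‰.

33.30 ‰

Remaining after removal: 1,550,000 m³ at 30.1 ‰ (salt = 46,655,000)
After addition: salt = 46,655,000 + 2,760,000×35.1 = 143,531,000; volume = 4,310,000 m³
S = 143,531,000 / 4,310,000 = 33.3019 ‰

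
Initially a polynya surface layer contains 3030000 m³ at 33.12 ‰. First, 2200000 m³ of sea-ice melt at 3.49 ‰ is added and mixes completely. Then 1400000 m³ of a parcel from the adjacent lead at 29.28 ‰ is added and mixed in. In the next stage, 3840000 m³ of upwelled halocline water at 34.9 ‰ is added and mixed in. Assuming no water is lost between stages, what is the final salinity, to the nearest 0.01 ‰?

Conserving salt mass:
Initial salt = 3,030,000×33.12 = 100,353,600
After stage 1: salt = 100,353,600 + 2,200,000×3.49 = 108,031,600; volume = 5,230,000 m³; S = 20.656 ‰
After stage 2: salt = 108,031,600 + 1,400,000×29.28 = 149,023,600; volume = 6,630,000 m³; S = 22.477 ‰
After stage 3: salt = 149,023,600 + 3,840,000×34.9 = 283,039,600; volume = 10,470,000 m³
S = 283,039,600 / 10,470,000 = 27.0334 ‰

27.03 ‰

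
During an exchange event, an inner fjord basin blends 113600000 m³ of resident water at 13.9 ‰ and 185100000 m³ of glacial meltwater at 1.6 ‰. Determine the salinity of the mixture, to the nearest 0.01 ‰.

6.28 ‰

Conserving salt mass:
salt = 113,600,000×13.9 + 185,100,000×1.6 = 1,579,040,000 + 296,160,000 = 1,875,200,000
volume = 113,600,000 + 185,100,000 = 298,700,000 m³
S = 1,875,200,000 / 298,700,000 = 6.2779 ‰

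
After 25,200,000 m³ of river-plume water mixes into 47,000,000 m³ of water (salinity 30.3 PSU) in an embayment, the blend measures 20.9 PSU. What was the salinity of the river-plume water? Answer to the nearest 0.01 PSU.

Salt balance: 47,000,000×30.3 + 25,200,000×S = 72,200,000×20.9
1,424,100,000 + 25,200,000·S = 1,508,980,000
S = (1,508,980,000 − 1,424,100,000) / 25,200,000 = 3.3683 PSU

3.37 PSU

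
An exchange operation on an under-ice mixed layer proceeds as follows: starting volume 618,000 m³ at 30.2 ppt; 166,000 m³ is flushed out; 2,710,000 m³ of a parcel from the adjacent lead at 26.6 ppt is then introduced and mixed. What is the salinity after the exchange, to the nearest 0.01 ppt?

27.11 ppt

Remaining after removal: 452,000 m³ at 30.2 ppt (salt = 13,650,400)
After addition: salt = 13,650,400 + 2,710,000×26.6 = 85,736,400; volume = 3,162,000 m³
S = 85,736,400 / 3,162,000 = 27.1146 ppt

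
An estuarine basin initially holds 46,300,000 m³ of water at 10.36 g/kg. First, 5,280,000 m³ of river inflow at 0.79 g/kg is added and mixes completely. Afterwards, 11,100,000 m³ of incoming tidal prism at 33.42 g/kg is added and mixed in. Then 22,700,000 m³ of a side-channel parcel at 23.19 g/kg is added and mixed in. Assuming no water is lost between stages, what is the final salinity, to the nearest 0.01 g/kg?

16.18 g/kg

Weighted by volume,
Initial salt = 46,300,000×10.36 = 479,668,000
After stage 1: salt = 479,668,000 + 5,280,000×0.79 = 483,839,200; volume = 51,580,000 m³; S = 9.38 g/kg
After stage 2: salt = 483,839,200 + 11,100,000×33.42 = 854,801,200; volume = 62,680,000 m³; S = 13.638 g/kg
After stage 3: salt = 854,801,200 + 22,700,000×23.19 = 1,381,214,200; volume = 85,380,000 m³
S = 1,381,214,200 / 85,380,000 = 16.1773 g/kg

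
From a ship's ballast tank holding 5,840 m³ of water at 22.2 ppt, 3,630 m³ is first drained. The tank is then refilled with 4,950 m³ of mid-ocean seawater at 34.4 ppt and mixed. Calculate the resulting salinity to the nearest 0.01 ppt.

30.63 ppt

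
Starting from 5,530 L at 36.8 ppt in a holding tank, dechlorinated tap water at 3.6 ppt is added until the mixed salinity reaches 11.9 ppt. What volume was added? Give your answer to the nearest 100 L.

Salt balance: 5,530×36.8 + V×3.6 = (5,530+V)×11.9
203,504 + 3.6V = 65,807 + 11.9V
137,697 = 8.3V
V = 16,590 L

16600 L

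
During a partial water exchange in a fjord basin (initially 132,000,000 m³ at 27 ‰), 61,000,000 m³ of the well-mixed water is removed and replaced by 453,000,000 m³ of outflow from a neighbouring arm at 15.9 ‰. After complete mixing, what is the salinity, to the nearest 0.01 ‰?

17.40 ‰

Remaining after removal: 71,000,000 m³ at 27 ‰ (salt = 1,917,000,000)
After addition: salt = 1,917,000,000 + 453,000,000×15.9 = 9,119,700,000; volume = 524,000,000 m³
S = 9,119,700,000 / 524,000,000 = 17.404 ‰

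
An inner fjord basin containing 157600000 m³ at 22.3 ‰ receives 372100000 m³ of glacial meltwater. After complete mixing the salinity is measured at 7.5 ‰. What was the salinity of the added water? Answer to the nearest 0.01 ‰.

1.23 ‰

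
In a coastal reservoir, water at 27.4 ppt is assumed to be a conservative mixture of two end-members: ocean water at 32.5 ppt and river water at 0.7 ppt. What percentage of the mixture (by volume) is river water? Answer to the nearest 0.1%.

16.0%

Let f be the freshwater fraction. Salt balance per unit volume:
f×0.7 + (1−f)×32.5 = 27.4
f = (32.5 − 27.4) / (32.5 − 0.7) = 5.1/31.8 = 0.1604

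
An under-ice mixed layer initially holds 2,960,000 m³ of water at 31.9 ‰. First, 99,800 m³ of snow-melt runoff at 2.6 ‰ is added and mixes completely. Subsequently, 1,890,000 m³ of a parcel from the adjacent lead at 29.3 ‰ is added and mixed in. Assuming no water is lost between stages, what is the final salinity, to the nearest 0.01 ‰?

Weighted by volume,
Initial salt = 2,960,000×31.9 = 94,424,000
After stage 1: salt = 94,424,000 + 99,800×2.6 = 94,683,480; volume = 3,059,800 m³; S = 30.944 ‰
After stage 2: salt = 94,683,480 + 1,890,000×29.3 = 150,060,480; volume = 4,949,800 m³
S = 150,060,480 / 4,949,800 = 30.3165 ‰

30.32 ‰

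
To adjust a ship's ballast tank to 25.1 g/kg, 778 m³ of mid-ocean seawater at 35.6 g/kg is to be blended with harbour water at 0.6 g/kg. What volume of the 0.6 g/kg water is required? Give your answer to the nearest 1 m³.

333 m³

Salt balance: 778×35.6 + V×0.6 = (778+V)×25.1
27,696.8 + 0.6V = 19,527.8 + 25.1V
8,169 = 24.5V
V = 333.43 m³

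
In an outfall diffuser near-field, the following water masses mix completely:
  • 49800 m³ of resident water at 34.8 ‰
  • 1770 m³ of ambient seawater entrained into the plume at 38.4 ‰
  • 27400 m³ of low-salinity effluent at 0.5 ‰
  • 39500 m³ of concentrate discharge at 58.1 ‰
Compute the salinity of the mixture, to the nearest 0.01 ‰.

34.69 ‰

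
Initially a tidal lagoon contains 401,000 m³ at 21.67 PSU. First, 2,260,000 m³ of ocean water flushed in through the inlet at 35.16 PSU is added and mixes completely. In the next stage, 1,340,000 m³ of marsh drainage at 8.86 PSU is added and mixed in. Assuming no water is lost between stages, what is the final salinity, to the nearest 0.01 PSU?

25.00 PSU

Total salt / total volume:
Initial salt = 401,000×21.67 = 8,689,670
After stage 1: salt = 8,689,670 + 2,260,000×35.16 = 88,151,270; volume = 2,661,000 m³; S = 33.127 PSU
After stage 2: salt = 88,151,270 + 1,340,000×8.86 = 100,023,670; volume = 4,001,000 m³
S = 100,023,670 / 4,001,000 = 24.9997 PSU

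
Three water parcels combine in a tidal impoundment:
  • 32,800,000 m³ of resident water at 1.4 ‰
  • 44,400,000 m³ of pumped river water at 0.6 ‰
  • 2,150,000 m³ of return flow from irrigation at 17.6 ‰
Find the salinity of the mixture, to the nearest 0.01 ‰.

1.39 ‰

Weighted by volume,
salt = 32,800,000×1.4 + 44,400,000×0.6 + 2,150,000×17.6 = 45,920,000 + 26,640,000 + 37,840,000 = 110,400,000
volume = 32,800,000 + 44,400,000 + 2,150,000 = 79,350,000 m³
S = 110,400,000 / 79,350,000 = 1.3913 ‰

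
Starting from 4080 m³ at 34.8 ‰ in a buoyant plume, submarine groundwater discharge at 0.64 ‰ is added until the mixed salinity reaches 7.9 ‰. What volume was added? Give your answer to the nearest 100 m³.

Salt balance: 4,080×34.8 + V×0.64 = (4,080+V)×7.9
141,984 + 0.64V = 32,232 + 7.9V
109,752 = 7.26V
V = 15,117.36 m³

15100 m³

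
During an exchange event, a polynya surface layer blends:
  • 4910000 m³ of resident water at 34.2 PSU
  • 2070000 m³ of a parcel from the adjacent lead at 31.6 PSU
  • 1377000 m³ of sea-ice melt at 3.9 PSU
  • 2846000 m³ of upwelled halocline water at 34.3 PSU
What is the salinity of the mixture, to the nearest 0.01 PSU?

Mass of salt is conserved:
salt = 4,910,000×34.2 + 2,070,000×31.6 + 1,377,000×3.9 + 2,846,000×34.3 = 167,922,000 + 65,412,000 + 5,370,300 + 97,617,800 = 336,322,100
volume = 4,910,000 + 2,070,000 + 1,377,000 + 2,846,000 = 11,203,000 m³
S = 336,322,100 / 11,203,000 = 30.0207 PSU

30.02 PSU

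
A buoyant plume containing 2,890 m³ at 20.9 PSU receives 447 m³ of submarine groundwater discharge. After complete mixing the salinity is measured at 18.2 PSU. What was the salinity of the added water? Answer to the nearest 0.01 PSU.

Salt balance: 2,890×20.9 + 447×S = 3,337×18.2
60,401 + 447·S = 60,733.4
S = (60,733.4 − 60,401) / 447 = 0.7436 PSU

0.74 PSU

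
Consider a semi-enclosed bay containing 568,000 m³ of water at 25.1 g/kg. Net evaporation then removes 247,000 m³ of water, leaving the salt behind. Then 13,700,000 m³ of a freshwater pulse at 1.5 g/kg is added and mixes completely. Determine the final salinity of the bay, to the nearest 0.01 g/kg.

2.48 g/kg

After evaporation: salt = 568,000×25.1 = 14,256,800; volume = 568,000 − 247,000 = 321,000 m³
After mixing: salt = 14,256,800 + 13,700,000×1.5 = 34,806,800; volume = 321,000 + 13,700,000 = 14,021,000 m³
S = 34,806,800 / 14,021,000 = 2.4825 g/kg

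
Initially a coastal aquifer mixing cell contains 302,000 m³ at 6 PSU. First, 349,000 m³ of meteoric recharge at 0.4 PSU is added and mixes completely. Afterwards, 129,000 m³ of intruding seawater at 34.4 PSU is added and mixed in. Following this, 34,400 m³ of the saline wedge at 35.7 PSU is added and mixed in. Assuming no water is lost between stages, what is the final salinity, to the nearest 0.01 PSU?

9.35 PSU

Mass of salt is conserved:
Initial salt = 302,000×6 = 1,812,000
After stage 1: salt = 1,812,000 + 349,000×0.4 = 1,951,600; volume = 651,000 m³; S = 2.998 PSU
After stage 2: salt = 1,951,600 + 129,000×34.4 = 6,389,200; volume = 780,000 m³; S = 8.191 PSU
After stage 3: salt = 6,389,200 + 34,400×35.7 = 7,617,280; volume = 814,400 m³
S = 7,617,280 / 814,400 = 9.3532 PSU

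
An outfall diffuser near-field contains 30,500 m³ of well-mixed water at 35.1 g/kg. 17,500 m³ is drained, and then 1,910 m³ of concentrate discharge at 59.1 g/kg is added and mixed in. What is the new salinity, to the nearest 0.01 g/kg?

38.17 g/kg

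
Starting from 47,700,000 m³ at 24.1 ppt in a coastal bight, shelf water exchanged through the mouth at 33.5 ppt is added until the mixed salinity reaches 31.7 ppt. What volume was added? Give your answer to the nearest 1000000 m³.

Salt balance: 47,700,000×24.1 + V×33.5 = (47,700,000+V)×31.7
1,149,570,000 + 33.5V = 1,512,090,000 + 31.7V
362,520,000 = 1.8V
V = 201,400,000 m³

201000000 m³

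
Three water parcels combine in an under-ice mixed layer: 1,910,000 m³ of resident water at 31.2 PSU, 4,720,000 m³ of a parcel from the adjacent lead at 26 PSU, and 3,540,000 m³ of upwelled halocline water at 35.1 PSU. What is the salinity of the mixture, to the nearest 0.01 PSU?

Mass of salt is conserved:
salt = 1,910,000×31.2 + 4,720,000×26 + 3,540,000×35.1 = 59,592,000 + 122,720,000 + 124,254,000 = 306,566,000
volume = 1,910,000 + 4,720,000 + 3,540,000 = 10,170,000 m³
S = 306,566,000 / 10,170,000 = 30.1441 PSU

30.14 PSU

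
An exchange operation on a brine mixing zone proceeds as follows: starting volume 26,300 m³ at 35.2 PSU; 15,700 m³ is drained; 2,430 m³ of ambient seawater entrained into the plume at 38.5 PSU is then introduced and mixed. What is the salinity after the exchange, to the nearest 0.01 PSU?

Remaining after removal: 10,600 m³ at 35.2 PSU (salt = 373,120)
After addition: salt = 373,120 + 2,430×38.5 = 466,675; volume = 13,030 m³
S = 466,675 / 13,030 = 35.8154 PSU

35.82 PSU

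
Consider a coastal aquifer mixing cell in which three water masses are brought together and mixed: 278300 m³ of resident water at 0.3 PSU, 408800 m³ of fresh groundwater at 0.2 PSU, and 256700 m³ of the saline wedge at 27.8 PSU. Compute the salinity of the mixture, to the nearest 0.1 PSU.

Mass of salt is conserved:
salt = 278,300×0.3 + 408,800×0.2 + 256,700×27.8 = 83,490 + 81,760 + 7,136,260 = 7,301,510
volume = 278,300 + 408,800 + 256,700 = 943,800 m³
S = 7,301,510 / 943,800 = 7.736 PSU

7.7 PSU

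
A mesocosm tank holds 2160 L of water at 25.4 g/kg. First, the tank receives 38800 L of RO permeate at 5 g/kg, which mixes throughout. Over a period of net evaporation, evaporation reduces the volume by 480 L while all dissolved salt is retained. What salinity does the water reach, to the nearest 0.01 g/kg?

6.15 g/kg

After mixing: salt = 2,160×25.4 + 38,800×5 = 248,864; volume = 40,960 L
After evaporation: salt unchanged = 248,864; volume = 40,960 − 480 = 40,480 L
S = 248,864 / 40,480 = 6.1478 g/kg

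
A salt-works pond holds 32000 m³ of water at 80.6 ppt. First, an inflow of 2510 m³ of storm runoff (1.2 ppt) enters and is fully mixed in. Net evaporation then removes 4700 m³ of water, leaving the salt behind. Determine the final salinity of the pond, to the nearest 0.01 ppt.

After mixing: salt = 32,000×80.6 + 2,510×1.2 = 2,582,212; volume = 34,510 m³
After evaporation: salt unchanged = 2,582,212; volume = 34,510 − 4,700 = 29,810 m³
S = 2,582,212 / 29,810 = 86.6223 ppt

86.62 ppt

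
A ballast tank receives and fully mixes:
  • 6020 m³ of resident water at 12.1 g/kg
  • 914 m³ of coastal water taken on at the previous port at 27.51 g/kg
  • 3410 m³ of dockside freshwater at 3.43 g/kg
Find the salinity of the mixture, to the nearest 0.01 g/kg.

10.60 g/kg

Conserving salt mass:
salt = 6,020×12.1 + 914×27.51 + 3,410×3.43 = 72,842 + 25,144.14 + 11,696.3 = 109,682.44
volume = 6,020 + 914 + 3,410 = 10,344 m³
S = 109,682.44 / 10,344 = 10.6035 g/kg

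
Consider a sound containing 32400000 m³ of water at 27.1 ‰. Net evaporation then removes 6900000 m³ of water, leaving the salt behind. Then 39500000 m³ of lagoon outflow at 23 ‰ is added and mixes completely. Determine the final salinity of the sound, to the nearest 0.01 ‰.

After evaporation: salt = 32,400,000×27.1 = 878,040,000; volume = 32,400,000 − 6,900,000 = 25,500,000 m³
After mixing: salt = 878,040,000 + 39,500,000×23 = 1,786,540,000; volume = 25,500,000 + 39,500,000 = 65,000,000 m³
S = 1,786,540,000 / 65,000,000 = 27.4852 ‰

27.49 ‰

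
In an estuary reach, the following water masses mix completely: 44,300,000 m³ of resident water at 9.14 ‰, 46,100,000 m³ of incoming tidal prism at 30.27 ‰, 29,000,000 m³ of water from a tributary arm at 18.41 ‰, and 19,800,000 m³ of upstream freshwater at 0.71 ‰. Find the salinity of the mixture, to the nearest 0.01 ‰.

16.87 ‰

Weighted by volume,
salt = 44,300,000×9.14 + 46,100,000×30.27 + 29,000,000×18.41 + 19,800,000×0.71 = 404,902,000 + 1,395,447,000 + 533,890,000 + 14,058,000 = 2,348,297,000
volume = 44,300,000 + 46,100,000 + 29,000,000 + 19,800,000 = 139,200,000 m³
S = 2,348,297,000 / 139,200,000 = 16.8699 ‰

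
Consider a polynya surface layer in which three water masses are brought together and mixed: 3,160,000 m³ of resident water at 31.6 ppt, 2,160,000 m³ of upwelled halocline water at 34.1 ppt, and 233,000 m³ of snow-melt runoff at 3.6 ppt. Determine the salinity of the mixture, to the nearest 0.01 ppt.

31.40 ppt

Weighted by volume,
salt = 3,160,000×31.6 + 2,160,000×34.1 + 233,000×3.6 = 99,856,000 + 73,656,000 + 838,800 = 174,350,800
volume = 3,160,000 + 2,160,000 + 233,000 = 5,553,000 m³
S = 174,350,800 / 5,553,000 = 31.3976 ppt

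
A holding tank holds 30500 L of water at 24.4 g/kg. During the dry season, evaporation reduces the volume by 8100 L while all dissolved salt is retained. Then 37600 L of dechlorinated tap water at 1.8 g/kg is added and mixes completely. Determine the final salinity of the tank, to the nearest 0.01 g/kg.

13.53 g/kg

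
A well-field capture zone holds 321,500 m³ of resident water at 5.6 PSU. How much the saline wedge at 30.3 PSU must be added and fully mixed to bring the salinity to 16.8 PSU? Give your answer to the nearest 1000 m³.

267000 m³

Salt balance: 321,500×5.6 + V×30.3 = (321,500+V)×16.8
1,800,400 + 30.3V = 5,401,200 + 16.8V
3,600,800 = 13.5V
V = 266,725.93 m³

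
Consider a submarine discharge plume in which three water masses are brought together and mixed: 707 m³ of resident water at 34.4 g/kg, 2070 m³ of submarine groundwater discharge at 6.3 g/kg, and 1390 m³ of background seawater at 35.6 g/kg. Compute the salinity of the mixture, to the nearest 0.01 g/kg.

20.84 g/kg

By conservation of dissolved salt,
salt = 707×34.4 + 2,070×6.3 + 1,390×35.6 = 24,320.8 + 13,041 + 49,484 = 86,845.8
volume = 707 + 2,070 + 1,390 = 4,167 m³
S = 86,845.8 / 4,167 = 20.8413 g/kg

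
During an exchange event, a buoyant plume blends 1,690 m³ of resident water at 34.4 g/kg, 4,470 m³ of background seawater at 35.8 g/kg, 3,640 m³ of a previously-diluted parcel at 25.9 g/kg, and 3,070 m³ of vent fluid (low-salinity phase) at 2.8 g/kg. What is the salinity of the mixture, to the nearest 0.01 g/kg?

By conservation of dissolved salt,
salt = 1,690×34.4 + 4,470×35.8 + 3,640×25.9 + 3,070×2.8 = 58,136 + 160,026 + 94,276 + 8,596 = 321,034
volume = 1,690 + 4,470 + 3,640 + 3,070 = 12,870 m³
S = 321,034 / 12,870 = 24.9444 g/kg

24.94 g/kg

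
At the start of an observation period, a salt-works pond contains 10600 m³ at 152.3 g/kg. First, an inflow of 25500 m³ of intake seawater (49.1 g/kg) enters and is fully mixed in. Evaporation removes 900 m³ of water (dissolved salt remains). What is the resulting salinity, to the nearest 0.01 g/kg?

After mixing: salt = 10,600×152.3 + 25,500×49.1 = 2,866,430; volume = 36,100 m³
After evaporation: salt unchanged = 2,866,430; volume = 36,100 − 900 = 35,200 m³
S = 2,866,430 / 35,200 = 81.4327 g/kg

81.43 g/kg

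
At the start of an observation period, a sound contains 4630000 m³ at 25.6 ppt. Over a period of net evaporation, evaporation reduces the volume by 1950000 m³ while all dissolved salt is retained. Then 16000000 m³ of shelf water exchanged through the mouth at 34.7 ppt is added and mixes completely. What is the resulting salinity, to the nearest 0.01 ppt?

36.07 ppt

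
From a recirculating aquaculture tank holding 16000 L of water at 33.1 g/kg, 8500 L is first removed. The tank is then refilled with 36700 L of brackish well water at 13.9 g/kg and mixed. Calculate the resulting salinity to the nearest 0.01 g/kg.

17.16 g/kg

Remaining after removal: 7,500 L at 33.1 g/kg (salt = 248,250)
After addition: salt = 248,250 + 36,700×13.9 = 758,380; volume = 44,200 L
S = 758,380 / 44,200 = 17.1579 g/kg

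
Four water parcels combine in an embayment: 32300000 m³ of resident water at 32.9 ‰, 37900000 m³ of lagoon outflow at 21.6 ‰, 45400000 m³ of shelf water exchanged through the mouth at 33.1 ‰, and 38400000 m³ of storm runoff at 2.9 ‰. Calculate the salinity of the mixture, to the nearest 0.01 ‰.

22.70 ‰

Conserving salt mass:
salt = 32,300,000×32.9 + 37,900,000×21.6 + 45,400,000×33.1 + 38,400,000×2.9 = 1,062,670,000 + 818,640,000 + 1,502,740,000 + 111,360,000 = 3,495,410,000
volume = 32,300,000 + 37,900,000 + 45,400,000 + 38,400,000 = 154,000,000 m³
S = 3,495,410,000 / 154,000,000 = 22.6975 ‰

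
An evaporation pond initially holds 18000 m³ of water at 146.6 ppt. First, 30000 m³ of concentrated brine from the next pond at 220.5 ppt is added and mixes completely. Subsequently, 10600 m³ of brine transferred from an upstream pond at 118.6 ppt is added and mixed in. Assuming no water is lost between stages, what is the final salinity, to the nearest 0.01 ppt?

179.37 ppt

Conserving salt mass:
Initial salt = 18,000×146.6 = 2,638,800
After stage 1: salt = 2,638,800 + 30,000×220.5 = 9,253,800; volume = 48,000 m³; S = 192.788 ppt
After stage 2: salt = 9,253,800 + 10,600×118.6 = 10,510,960; volume = 58,600 m³
S = 10,510,960 / 58,600 = 179.3679 ppt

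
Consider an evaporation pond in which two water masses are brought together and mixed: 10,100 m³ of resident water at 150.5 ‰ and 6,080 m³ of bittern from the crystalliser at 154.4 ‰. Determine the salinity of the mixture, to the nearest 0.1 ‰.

152.0 ‰

Mass of salt is conserved:
salt = 10,100×150.5 + 6,080×154.4 = 1,520,050 + 938,752 = 2,458,802
volume = 10,100 + 6,080 = 16,180 m³
S = 2,458,802 / 16,180 = 151.966 ‰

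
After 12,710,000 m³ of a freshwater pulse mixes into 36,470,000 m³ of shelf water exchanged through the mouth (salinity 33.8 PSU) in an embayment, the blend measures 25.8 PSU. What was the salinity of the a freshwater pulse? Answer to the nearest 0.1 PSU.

Salt balance: 36,470,000×33.8 + 12,710,000×S = 49,180,000×25.8
1,232,686,000 + 12,710,000·S = 1,268,844,000
S = (1,268,844,000 − 1,232,686,000) / 12,710,000 = 2.8448 PSU

2.8 PSU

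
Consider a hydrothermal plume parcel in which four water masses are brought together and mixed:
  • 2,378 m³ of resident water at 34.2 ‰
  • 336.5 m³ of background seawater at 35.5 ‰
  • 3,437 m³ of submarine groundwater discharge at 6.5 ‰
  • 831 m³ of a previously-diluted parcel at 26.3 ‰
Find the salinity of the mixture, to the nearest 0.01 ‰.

By conservation of dissolved salt,
salt = 2,378×34.2 + 336.5×35.5 + 3,437×6.5 + 831×26.3 = 81,327.6 + 11,945.75 + 22,340.5 + 21,855.3 = 137,469.15
volume = 2,378 + 336.5 + 3,437 + 831 = 6,982.5 m³
S = 137,469.15 / 6,982.5 = 19.6877 ‰

19.69 ‰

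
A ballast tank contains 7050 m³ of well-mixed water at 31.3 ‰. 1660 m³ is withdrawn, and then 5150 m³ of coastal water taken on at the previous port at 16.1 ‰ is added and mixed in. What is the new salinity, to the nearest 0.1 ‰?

Remaining after removal: 5,390 m³ at 31.3 ‰ (salt = 168,707)
After addition: salt = 168,707 + 5,150×16.1 = 251,622; volume = 10,540 m³
S = 251,622 / 10,540 = 23.8731 ‰

23.9 ‰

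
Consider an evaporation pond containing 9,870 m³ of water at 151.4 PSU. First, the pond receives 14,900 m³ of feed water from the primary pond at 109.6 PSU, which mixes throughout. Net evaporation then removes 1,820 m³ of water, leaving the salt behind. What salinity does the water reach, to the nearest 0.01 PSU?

136.27 PSU

After mixing: salt = 9,870×151.4 + 14,900×109.6 = 3,127,358; volume = 24,770 m³
After evaporation: salt unchanged = 3,127,358; volume = 24,770 − 1,820 = 22,950 m³
S = 3,127,358 / 22,950 = 136.2683 PSU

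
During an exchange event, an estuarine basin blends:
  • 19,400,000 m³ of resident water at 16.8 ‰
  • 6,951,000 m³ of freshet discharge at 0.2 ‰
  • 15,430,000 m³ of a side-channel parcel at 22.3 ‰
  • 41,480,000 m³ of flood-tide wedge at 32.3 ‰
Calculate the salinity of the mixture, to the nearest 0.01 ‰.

24.16 ‰

Conserving salt mass:
salt = 19,400,000×16.8 + 6,951,000×0.2 + 15,430,000×22.3 + 41,480,000×32.3 = 325,920,000 + 1,390,200 + 344,089,000 + 1,339,804,000 = 2,011,203,200
volume = 19,400,000 + 6,951,000 + 15,430,000 + 41,480,000 = 83,261,000 m³
S = 2,011,203,200 / 83,261,000 = 24.1554 ‰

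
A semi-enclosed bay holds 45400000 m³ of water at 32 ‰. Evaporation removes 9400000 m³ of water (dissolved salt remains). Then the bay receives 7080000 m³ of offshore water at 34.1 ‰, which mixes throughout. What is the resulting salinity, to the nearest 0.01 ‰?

39.33 ‰

After evaporation: salt = 45,400,000×32 = 1,452,800,000; volume = 45,400,000 − 9,400,000 = 36,000,000 m³
After mixing: salt = 1,452,800,000 + 7,080,000×34.1 = 1,694,228,000; volume = 36,000,000 + 7,080,000 = 43,080,000 m³
S = 1,694,228,000 / 43,080,000 = 39.3275 ‰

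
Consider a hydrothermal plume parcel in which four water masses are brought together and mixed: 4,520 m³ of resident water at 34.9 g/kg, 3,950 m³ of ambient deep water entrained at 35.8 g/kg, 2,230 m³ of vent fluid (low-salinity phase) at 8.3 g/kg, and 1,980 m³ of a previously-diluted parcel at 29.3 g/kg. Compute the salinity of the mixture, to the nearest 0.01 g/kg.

29.63 g/kg

By conservation of dissolved salt,
salt = 4,520×34.9 + 3,950×35.8 + 2,230×8.3 + 1,980×29.3 = 157,748 + 141,410 + 18,509 + 58,014 = 375,681
volume = 4,520 + 3,950 + 2,230 + 1,980 = 12,680 m³
S = 375,681 / 12,680 = 29.6278 g/kg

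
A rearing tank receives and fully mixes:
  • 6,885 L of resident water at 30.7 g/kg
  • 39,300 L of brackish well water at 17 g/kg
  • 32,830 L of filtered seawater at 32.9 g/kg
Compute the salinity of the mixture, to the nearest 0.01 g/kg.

24.80 g/kg

Weighted by volume,
salt = 6,885×30.7 + 39,300×17 + 32,830×32.9 = 211,369.5 + 668,100 + 1,080,107 = 1,959,576.5
volume = 6,885 + 39,300 + 32,830 = 79,015 L
S = 1,959,576.5 / 79,015 = 24.8001 g/kg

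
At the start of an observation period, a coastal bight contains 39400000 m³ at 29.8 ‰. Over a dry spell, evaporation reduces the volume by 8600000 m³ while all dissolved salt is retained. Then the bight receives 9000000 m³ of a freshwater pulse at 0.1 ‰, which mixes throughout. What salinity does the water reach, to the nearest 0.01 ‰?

29.52 ‰

After evaporation: salt = 39,400,000×29.8 = 1,174,120,000; volume = 39,400,000 − 8,600,000 = 30,800,000 m³
After mixing: salt = 1,174,120,000 + 9,000,000×0.1 = 1,175,020,000; volume = 30,800,000 + 9,000,000 = 39,800,000 m³
S = 1,175,020,000 / 39,800,000 = 29.5231 ‰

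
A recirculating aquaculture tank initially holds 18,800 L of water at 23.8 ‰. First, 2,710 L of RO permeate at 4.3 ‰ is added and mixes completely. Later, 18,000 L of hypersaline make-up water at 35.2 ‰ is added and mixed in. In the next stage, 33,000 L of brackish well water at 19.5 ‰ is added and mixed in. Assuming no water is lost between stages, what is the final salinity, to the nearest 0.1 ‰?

Conserving salt mass:
Initial salt = 18,800×23.8 = 447,440
After stage 1: salt = 447,440 + 2,710×4.3 = 459,093; volume = 21,510 L; S = 21.343 ‰
After stage 2: salt = 459,093 + 18,000×35.2 = 1,092,693; volume = 39,510 L; S = 27.656 ‰
After stage 3: salt = 1,092,693 + 33,000×19.5 = 1,736,193; volume = 72,510 L
S = 1,736,193 / 72,510 = 23.9442 ‰

23.9 ‰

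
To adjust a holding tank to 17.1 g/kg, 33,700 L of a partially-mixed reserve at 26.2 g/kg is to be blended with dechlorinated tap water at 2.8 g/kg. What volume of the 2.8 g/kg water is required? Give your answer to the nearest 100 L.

21400 L

Salt balance: 33,700×26.2 + V×2.8 = (33,700+V)×17.1
882,940 + 2.8V = 576,270 + 17.1V
306,670 = 14.3V
V = 21,445.45 L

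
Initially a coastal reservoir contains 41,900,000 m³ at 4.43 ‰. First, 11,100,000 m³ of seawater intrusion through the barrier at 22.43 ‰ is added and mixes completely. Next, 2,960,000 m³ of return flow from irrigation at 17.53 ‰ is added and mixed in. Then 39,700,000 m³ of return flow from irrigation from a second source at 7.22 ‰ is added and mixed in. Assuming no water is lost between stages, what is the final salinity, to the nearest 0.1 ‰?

8.1 ‰

By conservation of dissolved salt,
Initial salt = 41,900,000×4.43 = 185,617,000
After stage 1: salt = 185,617,000 + 11,100,000×22.43 = 434,590,000; volume = 53,000,000 m³; S = 8.2 ‰
After stage 2: salt = 434,590,000 + 2,960,000×17.53 = 486,478,800; volume = 55,960,000 m³; S = 8.693 ‰
After stage 3: salt = 486,478,800 + 39,700,000×7.22 = 773,112,800; volume = 95,660,000 m³
S = 773,112,800 / 95,660,000 = 8.0819 ‰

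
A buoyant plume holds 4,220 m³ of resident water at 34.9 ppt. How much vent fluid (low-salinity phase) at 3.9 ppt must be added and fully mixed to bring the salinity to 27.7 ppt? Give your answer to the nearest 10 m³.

1280 m³

Salt balance: 4,220×34.9 + V×3.9 = (4,220+V)×27.7
147,278 + 3.9V = 116,894 + 27.7V
30,384 = 23.8V
V = 1,276.64 m³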